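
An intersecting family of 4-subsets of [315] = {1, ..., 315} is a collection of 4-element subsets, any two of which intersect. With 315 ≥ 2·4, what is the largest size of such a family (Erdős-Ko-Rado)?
max |F| = C(314, 3) = 5110664

Erdős-Ko-Rado (1961): when n ≥ 2k, max |F| = C(n−1, k−1). The bound is attained by the star {A : i ∈ A} for any fixed i ∈ [n]. Here C(315−1, 4−1) = C(314, 3) = 5110664.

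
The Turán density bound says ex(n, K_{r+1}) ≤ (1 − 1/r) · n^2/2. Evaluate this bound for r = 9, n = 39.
Turán density bound = (8/9) · 39^2/2 = 676

Turán's theorem: ex(n, K_{r+1}) is achieved by the complete r-partite Turán graph T(n, r) with parts as balanced as possible, and is at most (1 − 1/r) · n^2/2. For r = 9, n = 39: the density bound is (8/9) · 1521/2 = 676. The integer-valued extremum is e(T(39, 9)) = 675, which is strictly less than the density bound 676 since 9 ∤ 39 (the parts of T(39, 9) cannot all be equal).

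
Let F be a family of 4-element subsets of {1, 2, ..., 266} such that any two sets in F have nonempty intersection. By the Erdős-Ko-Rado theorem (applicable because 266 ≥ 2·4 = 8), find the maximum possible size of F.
max |F| = C(265, 3) = 3066580

The Erdős-Ko-Rado theorem states: for n ≥ 2k, an intersecting family of k-subsets of an n-element set has size at most C(n − 1, k − 1), with equality for 'star' families {A ⊆ [n] : |A| = k, i ∈ A} (fix an element i). For n = 266, k = 4: C(265, 3) = 3066580.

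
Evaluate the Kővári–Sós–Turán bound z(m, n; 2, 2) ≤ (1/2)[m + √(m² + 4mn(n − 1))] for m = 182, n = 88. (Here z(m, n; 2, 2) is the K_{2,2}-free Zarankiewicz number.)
z(182, 88; 2, 2) ≤ (1/2)[182 + √(182² + 4·182·88·87)] = (1/2)[182 + √5606692] = 1274.9227

Kővári–Sós–Turán: let r_1, ..., r_182 be the row sums and z = Σ r_i the total number of 1s. Each pair of columns can share at most one row with both entries 1 (else a 2×2 all-ones block appears), so Σ_i C(r_i, 2) ≤ C(88, 2) = 3828. By convexity Σ_i C(r_i, 2) ≥ 182·C(z/182, 2) = z(z − 182)/(2·182), giving z² − 182z − 182·88·87 ≤ 0 and hence z ≤ (1/2)[182 + √(33124 + 4·1393392)] = (1/2)[182 + √5606692] ≈ (1/2)(182 + 2367.8454) = 1274.9227.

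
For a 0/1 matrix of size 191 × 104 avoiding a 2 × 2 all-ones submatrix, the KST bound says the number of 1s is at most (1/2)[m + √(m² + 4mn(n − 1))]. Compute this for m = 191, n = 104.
z(191, 104; 2, 2) ≤ (1/2)[191 + √(191² + 4·191·104·103)] = (1/2)[191 + √8220449] = 1529.0663

Kővári–Sós–Turán: let r_1, ..., r_191 be the row sums and z = Σ r_i the total number of 1s. Each pair of columns can share at most one row with both entries 1 (else a 2×2 all-ones block appears), so Σ_i C(r_i, 2) ≤ C(104, 2) = 5356. By convexity Σ_i C(r_i, 2) ≥ 191·C(z/191, 2) = z(z − 191)/(2·191), giving z² − 191z − 191·104·103 ≤ 0 and hence z ≤ (1/2)[191 + √(36481 + 4·2045992)] = (1/2)[191 + √8220449] ≈ (1/2)(191 + 2867.1325) = 1529.0663.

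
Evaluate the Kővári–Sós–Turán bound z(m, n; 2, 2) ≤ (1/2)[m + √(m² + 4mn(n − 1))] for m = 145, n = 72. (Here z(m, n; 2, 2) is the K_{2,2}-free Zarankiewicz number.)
z(145, 72; 2, 2) ≤ (1/2)[145 + √(145² + 4·145·72·71)] = (1/2)[145 + √2985985] = 936.5001

Kővári–Sós–Turán: let r_1, ..., r_145 be the row sums and z = Σ r_i the total number of 1s. Each pair of columns can share at most one row with both entries 1 (else a 2×2 all-ones block appears), so Σ_i C(r_i, 2) ≤ C(72, 2) = 2556. By convexity Σ_i C(r_i, 2) ≥ 145·C(z/145, 2) = z(z − 145)/(2·145), giving z² − 145z − 145·72·71 ≤ 0 and hence z ≤ (1/2)[145 + √(21025 + 4·741240)] = (1/2)[145 + √2985985] ≈ (1/2)(145 + 1728.0003) = 936.5001.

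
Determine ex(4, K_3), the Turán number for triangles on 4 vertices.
ex(4, K_3) = ⌊4^2/4⌋ = 4

Mantel (1907): a triangle-free graph on n vertices has at most ⌊n^2/4⌋ edges, with equality for the complete bipartite graph K_{⌊n/2⌋, ⌈n/2⌉}. For n = 4: ⌊4^2/4⌋ = ⌊16/4⌋ = 4. The extremal graph is K_{2, 2}, which has 2·2 = 4 edges.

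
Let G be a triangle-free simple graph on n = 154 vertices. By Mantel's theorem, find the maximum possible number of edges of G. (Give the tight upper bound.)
ex(154, K_3) = ⌊154^2/4⌋ = 5929

Mantel (1907): a triangle-free graph on n vertices has at most ⌊n^2/4⌋ edges, with equality for the complete bipartite graph K_{⌊n/2⌋, ⌈n/2⌉}. For n = 154: ⌊154^2/4⌋ = ⌊23716/4⌋ = 5929. The extremal graph is K_{77, 77}, which has 77·77 = 5929 edges.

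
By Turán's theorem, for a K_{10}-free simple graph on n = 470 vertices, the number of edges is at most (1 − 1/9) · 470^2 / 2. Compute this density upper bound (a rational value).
Turán density bound = (8/9) · 470^2/2 = 883600/9 ≈ 98177.7778

Turán's theorem: ex(n, K_{r+1}) is achieved by the complete r-partite Turán graph T(n, r) with parts as balanced as possible, and is at most (1 − 1/r) · n^2/2. For r = 9, n = 470: the density bound is (8/9) · 220900/2 = 883600/9 ≈ 98177.7778. The integer-valued extremum is e(T(470, 9)) = 98177, which is strictly less than the density bound 883600/9 since 9 ∤ 470 (the parts of T(470, 9) cannot all be equal).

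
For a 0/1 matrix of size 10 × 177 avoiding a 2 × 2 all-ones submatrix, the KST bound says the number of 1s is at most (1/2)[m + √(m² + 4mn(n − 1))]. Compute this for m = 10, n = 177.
z(10, 177; 2, 2) ≤ (1/2)[10 + √(10² + 4·10·177·176)] = (1/2)[10 + √1246180] = 563.1622

Kővári–Sós–Turán: let r_1, ..., r_10 be the row sums and z = Σ r_i the total number of 1s. Each pair of columns can share at most one row with both entries 1 (else a 2×2 all-ones block appears), so Σ_i C(r_i, 2) ≤ C(177, 2) = 15576. By convexity Σ_i C(r_i, 2) ≥ 10·C(z/10, 2) = z(z − 10)/(2·10), giving z² − 10z − 10·177·176 ≤ 0 and hence z ≤ (1/2)[10 + √(100 + 4·311520)] = (1/2)[10 + √1246180] ≈ (1/2)(10 + 1116.3243) = 563.1622.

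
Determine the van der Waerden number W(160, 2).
W(160, 2) = 160 + 1 = 161

A 2-term AP is any pair of integers, so a monochromatic 2-AP exists iff some colour is used at least twice. With 160 colours, the colouring i ↦ i on {1, ..., 160} uses each colour once, avoiding any monochromatic pair, so W(160, 2) > 160. For {1, ..., 161}, pigeonhole forces two integers of the same colour, which form a monochromatic 2-AP. Hence W(160, 2) = 161.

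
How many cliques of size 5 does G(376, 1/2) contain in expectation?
E[# K_5] = C(376, 5) · (1/2)^C(5, 2) = 60976324200 / 2^10 = 7622040525/128 = 59547191.6015625

For each 5-subset S of vertices (there are C(376, 5) = 60976324200 such S), let X_S = 1 if S induces a K_5 (all C(5, 2) = 10 edges present). Then P(X_S = 1) = (1/2)^10 = 1/1024. By linearity of expectation, E[# K_5] = C(376, 5) · (1/2)^10 = 60976324200 / 1024 = 7622040525/128 = 59547191.6015625.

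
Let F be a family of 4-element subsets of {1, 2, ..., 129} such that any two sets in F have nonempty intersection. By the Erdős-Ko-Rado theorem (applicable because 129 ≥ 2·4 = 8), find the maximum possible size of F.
max |F| = C(128, 3) = 341376

Erdős-Ko-Rado (1961): when n ≥ 2k, max |F| = C(n−1, k−1). The bound is attained by the star {A : i ∈ A} for any fixed i ∈ [n]. Here C(129−1, 4−1) = C(128, 3) = 341376.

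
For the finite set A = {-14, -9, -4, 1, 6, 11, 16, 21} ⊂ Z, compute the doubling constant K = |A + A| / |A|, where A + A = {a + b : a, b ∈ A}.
K = |A + A| / |A| = 15/8

Enumerate A + A = {a + b : a, b ∈ A}. With |A| = 8, there are |A|^2 = 64 ordered sum pairs; collecting distinct values, A + A = {-28, -23, -18, -13, -8, -3, 2, 7, 12, 17, 22, 27, 32, 37, 42}, so |A + A| = 15. Thus K = 15/8. Here |A + A| = 2|A| − 1 = 15, the minimum possible — so K = 15/8 is minimal, which holds iff A is an arithmetic progression.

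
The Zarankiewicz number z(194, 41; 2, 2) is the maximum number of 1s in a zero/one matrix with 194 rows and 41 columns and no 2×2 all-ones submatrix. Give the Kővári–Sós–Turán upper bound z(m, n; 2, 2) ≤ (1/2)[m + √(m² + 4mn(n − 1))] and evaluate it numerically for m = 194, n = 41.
z(194, 41; 2, 2) ≤ (1/2)[194 + √(194² + 4·194·41·40)] = (1/2)[194 + √1310276] = 669.3364

Kővári–Sós–Turán: let r_1, ..., r_194 be the row sums and z = Σ r_i the total number of 1s. Each pair of columns can share at most one row with both entries 1 (else a 2×2 all-ones block appears), so Σ_i C(r_i, 2) ≤ C(41, 2) = 820. By convexity Σ_i C(r_i, 2) ≥ 194·C(z/194, 2) = z(z − 194)/(2·194), giving z² − 194z − 194·41·40 ≤ 0 and hence z ≤ (1/2)[194 + √(37636 + 4·318160)] = (1/2)[194 + √1310276] ≈ (1/2)(194 + 1144.6729) = 669.3364.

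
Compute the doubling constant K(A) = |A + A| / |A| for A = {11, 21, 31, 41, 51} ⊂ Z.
K = |A + A| / |A| = 9/5

Enumerate A + A = {a + b : a, b ∈ A}. With |A| = 5, there are |A|^2 = 25 ordered sum pairs; collecting distinct values, A + A = {22, 32, 42, 52, 62, 72, 82, 92, 102}, so |A + A| = 9. Thus K = 9/5. Here |A + A| = 2|A| − 1 = 9, the minimum possible — so K = 9/5 is minimal, which holds iff A is an arithmetic progression.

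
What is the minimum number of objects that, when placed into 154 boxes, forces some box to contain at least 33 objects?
n = (33 − 1)·154 + 1 = 4929

By the generalised pigeonhole principle, to guarantee some box contains ≥ r objects we need more than (r − 1) · k objects total. Threshold: n = (r − 1) · k + 1. With r = 33 and k = 154: n = 32 · 154 + 1 = 4928 + 1 = 4929. For n = 4928 = 32 · 154, we can put exactly 32 objects in every box, avoiding 33 in any single one — so 4929 is tight.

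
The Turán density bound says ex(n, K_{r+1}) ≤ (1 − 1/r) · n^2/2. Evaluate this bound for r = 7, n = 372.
Turán density bound = (6/7) · 372^2/2 = 415152/7 ≈ 59307.4286

Turán's theorem: ex(n, K_{r+1}) is achieved by the complete r-partite Turán graph T(n, r) with parts as balanced as possible, and is at most (1 − 1/r) · n^2/2. For r = 7, n = 372: the density bound is (6/7) · 138384/2 = 415152/7 ≈ 59307.4286. The integer-valued extremum is e(T(372, 7)) = 59307, which is strictly less than the density bound 415152/7 since 7 ∤ 372 (the parts of T(372, 7) cannot all be equal).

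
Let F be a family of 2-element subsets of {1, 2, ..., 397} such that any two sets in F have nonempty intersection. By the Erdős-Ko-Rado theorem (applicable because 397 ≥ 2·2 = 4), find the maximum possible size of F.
max |F| = C(396, 1) = 396

Erdős-Ko-Rado (1961): when n ≥ 2k, max |F| = C(n−1, k−1). The bound is attained by the star {A : i ∈ A} for any fixed i ∈ [n]. Here C(397−1, 2−1) = C(396, 1) = 396.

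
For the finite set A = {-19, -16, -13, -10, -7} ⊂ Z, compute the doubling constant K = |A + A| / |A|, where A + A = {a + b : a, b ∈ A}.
K = |A + A| / |A| = 9/5

Enumerate A + A = {a + b : a, b ∈ A}. With |A| = 5, there are |A|^2 = 25 ordered sum pairs; collecting distinct values, A + A = {-38, -35, -32, -29, -26, -23, -20, -17, -14}, so |A + A| = 9. Thus K = 9/5. Here |A + A| = 2|A| − 1 = 9, the minimum possible — so K = 9/5 is minimal, which holds iff A is an arithmetic progression.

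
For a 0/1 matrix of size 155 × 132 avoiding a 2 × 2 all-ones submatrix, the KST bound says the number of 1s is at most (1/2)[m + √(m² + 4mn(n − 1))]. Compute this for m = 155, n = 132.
z(155, 132; 2, 2) ≤ (1/2)[155 + √(155² + 4·155·132·131)] = (1/2)[155 + √10745065] = 1716.4833

Kővári–Sós–Turán: let r_1, ..., r_155 be the row sums and z = Σ r_i the total number of 1s. Each pair of columns can share at most one row with both entries 1 (else a 2×2 all-ones block appears), so Σ_i C(r_i, 2) ≤ C(132, 2) = 8646. By convexity Σ_i C(r_i, 2) ≥ 155·C(z/155, 2) = z(z − 155)/(2·155), giving z² − 155z − 155·132·131 ≤ 0 and hence z ≤ (1/2)[155 + √(24025 + 4·2680260)] = (1/2)[155 + √10745065] ≈ (1/2)(155 + 3277.9666) = 1716.4833.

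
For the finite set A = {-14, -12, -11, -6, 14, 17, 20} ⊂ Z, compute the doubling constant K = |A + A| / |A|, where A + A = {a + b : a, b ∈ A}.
K = |A + A| / |A| = 24/7

Enumerate A + A = {a + b : a, b ∈ A}. With |A| = 7, there are |A|^2 = 49 ordered sum pairs; collecting distinct values, A + A = {-28, -26, -25, -24, -23, -22, -20, -18, -17, -12, 0, 2, 3, 5, 6, 8, 9, 11, 14, 28, 31, 34, 37, 40}, so |A + A| = 24. Thus K = 24/7. For comparison, the minimum possible |A + A| over all 7-element sets is 2·7 − 1 = 13 (so min K = 13/7), attained only by arithmetic progressions.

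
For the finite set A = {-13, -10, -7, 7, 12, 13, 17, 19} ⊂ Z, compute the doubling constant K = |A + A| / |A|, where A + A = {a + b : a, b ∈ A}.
K = |A + A| / |A| = 31/8

Enumerate A + A = {a + b : a, b ∈ A}. With |A| = 8, there are |A|^2 = 64 ordered sum pairs; collecting distinct values, A + A = {-26, -23, -20, -17, -14, -6, -3, -1, 0, 2, 3, 4, 5, 6, 7, 9, 10, 12, 14, 19, 20, 24, 25, 26, 29, 30, 31, 32, 34, 36, 38}, so |A + A| = 31. Thus K = 31/8. For comparison, the minimum possible |A + A| over all 8-element sets is 2·8 − 1 = 15 (so min K = 15/8), attained only by arithmetic progressions.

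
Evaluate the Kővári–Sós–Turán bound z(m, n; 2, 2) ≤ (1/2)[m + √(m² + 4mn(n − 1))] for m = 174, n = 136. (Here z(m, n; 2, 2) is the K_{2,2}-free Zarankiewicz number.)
z(174, 136; 2, 2) ≤ (1/2)[174 + √(174² + 4·174·136·135)] = (1/2)[174 + √12808836] = 1876.4717

Kővári–Sós–Turán: let r_1, ..., r_174 be the row sums and z = Σ r_i the total number of 1s. Each pair of columns can share at most one row with both entries 1 (else a 2×2 all-ones block appears), so Σ_i C(r_i, 2) ≤ C(136, 2) = 9180. By convexity Σ_i C(r_i, 2) ≥ 174·C(z/174, 2) = z(z − 174)/(2·174), giving z² − 174z − 174·136·135 ≤ 0 and hence z ≤ (1/2)[174 + √(30276 + 4·3194640)] = (1/2)[174 + √12808836] ≈ (1/2)(174 + 3578.9434) = 1876.4717.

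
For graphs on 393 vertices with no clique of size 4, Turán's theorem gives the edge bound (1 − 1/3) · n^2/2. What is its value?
Turán density bound = (2/3) · 393^2/2 = 51483

Turán's theorem: ex(n, K_{r+1}) is achieved by the complete r-partite Turán graph T(n, r) with parts as balanced as possible, and is at most (1 − 1/r) · n^2/2. For r = 3, n = 393: the density bound is (2/3) · 154449/2 = 51483. Since 3 ∣ 393, the Turán graph T(393, 3) has parts of equal size 131, and its edge count e(T(393, 3)) = 51483 attains the density bound exactly.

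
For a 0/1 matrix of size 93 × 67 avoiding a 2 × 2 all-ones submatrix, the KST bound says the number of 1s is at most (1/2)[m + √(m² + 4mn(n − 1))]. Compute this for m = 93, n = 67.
z(93, 67; 2, 2) ≤ (1/2)[93 + √(93² + 4·93·67·66)] = (1/2)[93 + √1653633] = 689.4683

Kővári–Sós–Turán: let r_1, ..., r_93 be the row sums and z = Σ r_i the total number of 1s. Each pair of columns can share at most one row with both entries 1 (else a 2×2 all-ones block appears), so Σ_i C(r_i, 2) ≤ C(67, 2) = 2211. By convexity Σ_i C(r_i, 2) ≥ 93·C(z/93, 2) = z(z − 93)/(2·93), giving z² − 93z − 93·67·66 ≤ 0 and hence z ≤ (1/2)[93 + √(8649 + 4·411246)] = (1/2)[93 + √1653633] ≈ (1/2)(93 + 1285.9366) = 689.4683.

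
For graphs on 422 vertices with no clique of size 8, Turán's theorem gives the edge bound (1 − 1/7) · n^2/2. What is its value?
Turán density bound = (6/7) · 422^2/2 = 534252/7 ≈ 76321.7143

Turán's theorem: ex(n, K_{r+1}) is achieved by the complete r-partite Turán graph T(n, r) with parts as balanced as possible, and is at most (1 − 1/r) · n^2/2. For r = 7, n = 422: the density bound is (6/7) · 178084/2 = 534252/7 ≈ 76321.7143. The integer-valued extremum is e(T(422, 7)) = 76321, which is strictly less than the density bound 534252/7 since 7 ∤ 422 (the parts of T(422, 7) cannot all be equal).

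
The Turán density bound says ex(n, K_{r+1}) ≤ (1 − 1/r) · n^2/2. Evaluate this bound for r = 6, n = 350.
Turán density bound = (5/6) · 350^2/2 = 153125/3 ≈ 51041.6667

Turán's theorem: ex(n, K_{r+1}) is achieved by the complete r-partite Turán graph T(n, r) with parts as balanced as possible, and is at most (1 − 1/r) · n^2/2. For r = 6, n = 350: the density bound is (5/6) · 122500/2 = 153125/3 ≈ 51041.6667. The integer-valued extremum is e(T(350, 6)) = 51041, which is strictly less than the density bound 153125/3 since 6 ∤ 350 (the parts of T(350, 6) cannot all be equal).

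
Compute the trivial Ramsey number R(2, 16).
R(2, 16) = 16

R(2, k) = k for all k ≥ 2: in a 2-colouring of K_k, either some edge is red (a red K_2) or all edges are blue (a blue K_k). And K_{15} coloured all-blue has no blue K_16, so R(2, 16) > 15. Hence R(2, 16) = 16.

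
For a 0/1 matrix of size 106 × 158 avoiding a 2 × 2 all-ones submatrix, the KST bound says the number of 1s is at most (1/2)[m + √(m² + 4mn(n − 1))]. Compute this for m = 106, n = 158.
z(106, 158; 2, 2) ≤ (1/2)[106 + √(106² + 4·106·158·157)] = (1/2)[106 + √10528980] = 1675.4195

Kővári–Sós–Turán: let r_1, ..., r_106 be the row sums and z = Σ r_i the total number of 1s. Each pair of columns can share at most one row with both entries 1 (else a 2×2 all-ones block appears), so Σ_i C(r_i, 2) ≤ C(158, 2) = 12403. By convexity Σ_i C(r_i, 2) ≥ 106·C(z/106, 2) = z(z − 106)/(2·106), giving z² − 106z − 106·158·157 ≤ 0 and hence z ≤ (1/2)[106 + √(11236 + 4·2629436)] = (1/2)[106 + √10528980] ≈ (1/2)(106 + 3244.839) = 1675.4195.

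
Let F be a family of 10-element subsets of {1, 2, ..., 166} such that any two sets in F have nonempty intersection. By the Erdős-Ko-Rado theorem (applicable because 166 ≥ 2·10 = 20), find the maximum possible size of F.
max |F| = C(165, 9) = 200063149171380

The Erdős-Ko-Rado theorem states: for n ≥ 2k, an intersecting family of k-subsets of an n-element set has size at most C(n − 1, k − 1), with equality for 'star' families {A ⊆ [n] : |A| = k, i ∈ A} (fix an element i). For n = 166, k = 10: C(165, 9) = 200063149171380.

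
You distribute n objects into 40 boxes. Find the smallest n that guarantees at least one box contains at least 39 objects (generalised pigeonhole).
n = (39 − 1)·40 + 1 = 1521

By the generalised pigeonhole principle, to guarantee some box contains ≥ r objects we need more than (r − 1) · k objects total. Threshold: n = (r − 1) · k + 1. With r = 39 and k = 40: n = 38 · 40 + 1 = 1520 + 1 = 1521. For n = 1520 = 38 · 40, we can put exactly 38 objects in every box, avoiding 39 in any single one — so 1521 is tight.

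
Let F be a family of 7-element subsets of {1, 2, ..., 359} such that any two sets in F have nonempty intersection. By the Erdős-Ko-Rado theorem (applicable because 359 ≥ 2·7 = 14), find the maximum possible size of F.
max |F| = C(358, 6) = 2803335422713

Erdős-Ko-Rado (1961): when n ≥ 2k, max |F| = C(n−1, k−1). The bound is attained by the star {A : i ∈ A} for any fixed i ∈ [n]. Here C(359−1, 7−1) = C(358, 6) = 2803335422713.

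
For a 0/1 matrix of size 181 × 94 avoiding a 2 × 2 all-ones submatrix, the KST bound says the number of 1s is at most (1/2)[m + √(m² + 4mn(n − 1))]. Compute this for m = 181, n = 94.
z(181, 94; 2, 2) ≤ (1/2)[181 + √(181² + 4·181·94·93)] = (1/2)[181 + √6361969] = 1351.6472

Kővári–Sós–Turán: let r_1, ..., r_181 be the row sums and z = Σ r_i the total number of 1s. Each pair of columns can share at most one row with both entries 1 (else a 2×2 all-ones block appears), so Σ_i C(r_i, 2) ≤ C(94, 2) = 4371. By convexity Σ_i C(r_i, 2) ≥ 181·C(z/181, 2) = z(z − 181)/(2·181), giving z² − 181z − 181·94·93 ≤ 0 and hence z ≤ (1/2)[181 + √(32761 + 4·1582302)] = (1/2)[181 + √6361969] ≈ (1/2)(181 + 2522.2944) = 1351.6472.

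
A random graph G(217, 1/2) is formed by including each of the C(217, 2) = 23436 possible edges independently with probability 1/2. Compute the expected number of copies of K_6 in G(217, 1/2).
E[# K_6] = C(217, 6) · (1/2)^C(6, 2) = 135253554156 / 2^15 = 33813388539/8192 ≈ 4127610.905640

For each 6-subset S of vertices (there are C(217, 6) = 135253554156 such S), let X_S = 1 if S induces a K_6 (all C(6, 2) = 15 edges present). Then P(X_S = 1) = (1/2)^15 = 1/32768. By linearity of expectation, E[# K_6] = C(217, 6) · (1/2)^15 = 135253554156 / 32768 = 33813388539/8192 ≈ 4127610.905640.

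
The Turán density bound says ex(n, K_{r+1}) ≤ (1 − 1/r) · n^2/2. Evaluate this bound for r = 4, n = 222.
Turán density bound = (3/4) · 222^2/2 = 36963/2 ≈ 18481.5

Turán's theorem: ex(n, K_{r+1}) is achieved by the complete r-partite Turán graph T(n, r) with parts as balanced as possible, and is at most (1 − 1/r) · n^2/2. For r = 4, n = 222: the density bound is (3/4) · 49284/2 = 36963/2 ≈ 18481.5. The integer-valued extremum is e(T(222, 4)) = 18481, which is strictly less than the density bound 36963/2 since 4 ∤ 222 (the parts of T(222, 4) cannot all be equal).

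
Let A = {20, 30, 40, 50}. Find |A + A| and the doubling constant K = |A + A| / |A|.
K = |A + A| / |A| = 7/4

Enumerate A + A = {a + b : a, b ∈ A}. With |A| = 4, there are |A|^2 = 16 ordered sum pairs; collecting distinct values, A + A = {40, 50, 60, 70, 80, 90, 100}, so |A + A| = 7. Thus K = 7/4. Here |A + A| = 2|A| − 1 = 7, the minimum possible — so K = 7/4 is minimal, which holds iff A is an arithmetic progression.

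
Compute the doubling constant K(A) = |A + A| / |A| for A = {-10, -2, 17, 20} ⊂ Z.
K = |A + A| / |A| = 10/4 = 5/2

Enumerate A + A = {a + b : a, b ∈ A}. With |A| = 4, there are |A|^2 = 16 ordered sum pairs; collecting distinct values, A + A = {-20, -12, -4, 7, 10, 15, 18, 34, 37, 40}, so |A + A| = 10. Thus K = 10/4 = 5/2. For comparison, the minimum possible |A + A| over all 4-element sets is 2·4 − 1 = 7 (so min K = 7/4), attained only by arithmetic progressions.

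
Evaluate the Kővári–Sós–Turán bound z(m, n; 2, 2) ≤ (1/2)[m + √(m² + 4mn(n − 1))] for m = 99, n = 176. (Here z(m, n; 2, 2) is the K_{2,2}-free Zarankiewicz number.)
z(99, 176; 2, 2) ≤ (1/2)[99 + √(99² + 4·99·176·175)] = (1/2)[99 + √12206601] = 1796.3973

Kővári–Sós–Turán: let r_1, ..., r_99 be the row sums and z = Σ r_i the total number of 1s. Each pair of columns can share at most one row with both entries 1 (else a 2×2 all-ones block appears), so Σ_i C(r_i, 2) ≤ C(176, 2) = 15400. By convexity Σ_i C(r_i, 2) ≥ 99·C(z/99, 2) = z(z − 99)/(2·99), giving z² − 99z − 99·176·175 ≤ 0 and hence z ≤ (1/2)[99 + √(9801 + 4·3049200)] = (1/2)[99 + √12206601] ≈ (1/2)(99 + 3493.7946) = 1796.3973.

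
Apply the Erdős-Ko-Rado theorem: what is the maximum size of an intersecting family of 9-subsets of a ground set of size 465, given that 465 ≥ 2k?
max |F| = C(464, 8) = 50150301045289038

The Erdős-Ko-Rado theorem states: for n ≥ 2k, an intersecting family of k-subsets of an n-element set has size at most C(n − 1, k − 1), with equality for 'star' families {A ⊆ [n] : |A| = k, i ∈ A} (fix an element i). For n = 465, k = 9: C(464, 8) = 50150301045289038.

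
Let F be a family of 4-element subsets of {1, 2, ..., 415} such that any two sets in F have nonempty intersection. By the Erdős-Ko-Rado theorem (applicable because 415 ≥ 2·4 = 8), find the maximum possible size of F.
max |F| = C(414, 3) = 11740764

Erdős-Ko-Rado (1961): when n ≥ 2k, max |F| = C(n−1, k−1). The bound is attained by the star {A : i ∈ A} for any fixed i ∈ [n]. Here C(415−1, 4−1) = C(414, 3) = 11740764.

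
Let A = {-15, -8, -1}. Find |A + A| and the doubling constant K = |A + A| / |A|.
K = |A + A| / |A| = 5/3

Enumerate A + A = {a + b : a, b ∈ A}. With |A| = 3, there are |A|^2 = 9 ordered sum pairs; collecting distinct values, A + A = {-30, -23, -16, -9, -2}, so |A + A| = 5. Thus K = 5/3. Here |A + A| = 2|A| − 1 = 5, the minimum possible — so K = 5/3 is minimal, which holds iff A is an arithmetic progression.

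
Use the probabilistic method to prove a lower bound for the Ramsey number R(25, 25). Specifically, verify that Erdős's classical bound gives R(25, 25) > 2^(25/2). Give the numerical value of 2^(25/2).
2^(25/2) = 5792.6188; so R(25, 25) > 5792.6188

Colour each edge of K_n uniformly at random with red/blue. The expected number of monochromatic K_25 is C(n, 25) · 2 · 2^(−C(25,2)). If C(n, 25) · 2^(1 − C(25,2)) < 1, then with positive probability no monochromatic K_25 exists, so R(25, 25) > n. The standard estimate C(n, 25) ≤ n^25/25! shows this inequality holds whenever n ≤ 2^(25/2) (since 25! · 2^(C(25,2) − 1) > 2^(25^2/2) ≥ n^25). Hence R(25, 25) > 2^(25/2) = 5792.6188.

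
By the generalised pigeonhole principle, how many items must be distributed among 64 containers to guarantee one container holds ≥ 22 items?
n = (22 − 1)·64 + 1 = 1345

By the generalised pigeonhole principle, to guarantee some box contains ≥ r objects we need more than (r − 1) · k objects total. Threshold: n = (r − 1) · k + 1. With r = 22 and k = 64: n = 21 · 64 + 1 = 1344 + 1 = 1345. For n = 1344 = 21 · 64, we can put exactly 21 objects in every box, avoiding 22 in any single one — so 1345 is tight.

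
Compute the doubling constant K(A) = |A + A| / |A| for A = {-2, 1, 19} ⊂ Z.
K = |A + A| / |A| = 6/3 = 2

Enumerate A + A = {a + b : a, b ∈ A}. With |A| = 3, there are |A|^2 = 9 ordered sum pairs; collecting distinct values, A + A = {-4, -1, 2, 17, 20, 38}, so |A + A| = 6. Thus K = 6/3 = 2. For comparison, the minimum possible |A + A| over all 3-element sets is 2·3 − 1 = 5 (so min K = 5/3), attained only by arithmetic progressions.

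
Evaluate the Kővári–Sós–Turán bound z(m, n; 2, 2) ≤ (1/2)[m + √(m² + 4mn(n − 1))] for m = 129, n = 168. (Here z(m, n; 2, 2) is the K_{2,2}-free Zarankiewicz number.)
z(129, 168; 2, 2) ≤ (1/2)[129 + √(129² + 4·129·168·167)] = (1/2)[129 + √14493537] = 1968.0189

Kővári–Sós–Turán: let r_1, ..., r_129 be the row sums and z = Σ r_i the total number of 1s. Each pair of columns can share at most one row with both entries 1 (else a 2×2 all-ones block appears), so Σ_i C(r_i, 2) ≤ C(168, 2) = 14028. By convexity Σ_i C(r_i, 2) ≥ 129·C(z/129, 2) = z(z − 129)/(2·129), giving z² − 129z − 129·168·167 ≤ 0 and hence z ≤ (1/2)[129 + √(16641 + 4·3619224)] = (1/2)[129 + √14493537] ≈ (1/2)(129 + 3807.0378) = 1968.0189.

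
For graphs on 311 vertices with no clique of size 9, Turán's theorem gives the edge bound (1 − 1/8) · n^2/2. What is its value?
Turán density bound = (7/8) · 311^2/2 = 677047/16 ≈ 42315.4375

Turán's theorem: ex(n, K_{r+1}) is achieved by the complete r-partite Turán graph T(n, r) with parts as balanced as possible, and is at most (1 − 1/r) · n^2/2. For r = 8, n = 311: the density bound is (7/8) · 96721/2 = 677047/16 ≈ 42315.4375. The integer-valued extremum is e(T(311, 8)) = 42315, which is strictly less than the density bound 677047/16 since 8 ∤ 311 (the parts of T(311, 8) cannot all be equal).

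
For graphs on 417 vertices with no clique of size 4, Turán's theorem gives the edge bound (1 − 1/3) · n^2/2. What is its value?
Turán density bound = (2/3) · 417^2/2 = 57963

Turán's theorem: ex(n, K_{r+1}) is achieved by the complete r-partite Turán graph T(n, r) with parts as balanced as possible, and is at most (1 − 1/r) · n^2/2. For r = 3, n = 417: the density bound is (2/3) · 173889/2 = 57963. Since 3 ∣ 417, the Turán graph T(417, 3) has parts of equal size 139, and its edge count e(T(417, 3)) = 57963 attains the density bound exactly.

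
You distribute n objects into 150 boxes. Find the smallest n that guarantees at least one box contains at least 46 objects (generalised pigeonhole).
n = (46 − 1)·150 + 1 = 6751

By the generalised pigeonhole principle, to guarantee some box contains ≥ r objects we need more than (r − 1) · k objects total. Threshold: n = (r − 1) · k + 1. With r = 46 and k = 150: n = 45 · 150 + 1 = 6750 + 1 = 6751. For n = 6750 = 45 · 150, we can put exactly 45 objects in every box, avoiding 46 in any single one — so 6751 is tight.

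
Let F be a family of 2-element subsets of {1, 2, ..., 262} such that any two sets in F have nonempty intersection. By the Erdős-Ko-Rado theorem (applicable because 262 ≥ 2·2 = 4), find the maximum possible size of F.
max |F| = C(261, 1) = 261

Erdős-Ko-Rado (1961): when n ≥ 2k, max |F| = C(n−1, k−1). The bound is attained by the star {A : i ∈ A} for any fixed i ∈ [n]. Here C(262−1, 2−1) = C(261, 1) = 261.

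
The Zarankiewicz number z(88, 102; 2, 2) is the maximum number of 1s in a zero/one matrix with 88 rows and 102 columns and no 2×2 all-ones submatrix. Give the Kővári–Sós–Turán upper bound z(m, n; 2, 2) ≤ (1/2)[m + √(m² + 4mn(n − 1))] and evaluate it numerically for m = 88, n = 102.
z(88, 102; 2, 2) ≤ (1/2)[88 + √(88² + 4·88·102·101)] = (1/2)[88 + √3634048] = 997.159

Kővári–Sós–Turán: let r_1, ..., r_88 be the row sums and z = Σ r_i the total number of 1s. Each pair of columns can share at most one row with both entries 1 (else a 2×2 all-ones block appears), so Σ_i C(r_i, 2) ≤ C(102, 2) = 5151. By convexity Σ_i C(r_i, 2) ≥ 88·C(z/88, 2) = z(z − 88)/(2·88), giving z² − 88z − 88·102·101 ≤ 0 and hence z ≤ (1/2)[88 + √(7744 + 4·906576)] = (1/2)[88 + √3634048] ≈ (1/2)(88 + 1906.3179) = 997.159.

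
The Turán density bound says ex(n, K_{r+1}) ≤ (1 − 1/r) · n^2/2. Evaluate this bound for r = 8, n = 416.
Turán density bound = (7/8) · 416^2/2 = 75712

Turán's theorem: ex(n, K_{r+1}) is achieved by the complete r-partite Turán graph T(n, r) with parts as balanced as possible, and is at most (1 − 1/r) · n^2/2. For r = 8, n = 416: the density bound is (7/8) · 173056/2 = 75712. Since 8 ∣ 416, the Turán graph T(416, 8) has parts of equal size 52, and its edge count e(T(416, 8)) = 75712 attains the density bound exactly.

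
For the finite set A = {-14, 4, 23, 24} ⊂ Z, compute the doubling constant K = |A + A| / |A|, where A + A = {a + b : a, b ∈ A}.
K = |A + A| / |A| = 10/4 = 5/2

Enumerate A + A = {a + b : a, b ∈ A}. With |A| = 4, there are |A|^2 = 16 ordered sum pairs; collecting distinct values, A + A = {-28, -10, 8, 9, 10, 27, 28, 46, 47, 48}, so |A + A| = 10. Thus K = 10/4 = 5/2. For comparison, the minimum possible |A + A| over all 4-element sets is 2·4 − 1 = 7 (so min K = 7/4), attained only by arithmetic progressions.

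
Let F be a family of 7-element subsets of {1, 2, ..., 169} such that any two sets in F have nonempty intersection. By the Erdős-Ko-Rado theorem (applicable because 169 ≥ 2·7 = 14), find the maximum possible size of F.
max |F| = C(168, 6) = 28530983404

The Erdős-Ko-Rado theorem states: for n ≥ 2k, an intersecting family of k-subsets of an n-element set has size at most C(n − 1, k − 1), with equality for 'star' families {A ⊆ [n] : |A| = k, i ∈ A} (fix an element i). For n = 169, k = 7: C(168, 6) = 28530983404.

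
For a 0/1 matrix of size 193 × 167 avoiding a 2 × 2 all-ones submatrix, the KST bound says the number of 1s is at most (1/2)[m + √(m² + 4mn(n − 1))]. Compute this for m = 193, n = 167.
z(193, 167; 2, 2) ≤ (1/2)[193 + √(193² + 4·193·167·166)] = (1/2)[193 + √21438633] = 2411.5936

Kővári–Sós–Turán: let r_1, ..., r_193 be the row sums and z = Σ r_i the total number of 1s. Each pair of columns can share at most one row with both entries 1 (else a 2×2 all-ones block appears), so Σ_i C(r_i, 2) ≤ C(167, 2) = 13861. By convexity Σ_i C(r_i, 2) ≥ 193·C(z/193, 2) = z(z − 193)/(2·193), giving z² − 193z − 193·167·166 ≤ 0 and hence z ≤ (1/2)[193 + √(37249 + 4·5350346)] = (1/2)[193 + √21438633] ≈ (1/2)(193 + 4630.1871) = 2411.5936.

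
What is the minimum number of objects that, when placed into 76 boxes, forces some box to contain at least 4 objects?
n = (4 − 1)·76 + 1 = 229

By the generalised pigeonhole principle, to guarantee some box contains ≥ r objects we need more than (r − 1) · k objects total. Threshold: n = (r − 1) · k + 1. With r = 4 and k = 76: n = 3 · 76 + 1 = 228 + 1 = 229. For n = 228 = 3 · 76, we can put exactly 3 objects in every box, avoiding 4 in any single one — so 229 is tight.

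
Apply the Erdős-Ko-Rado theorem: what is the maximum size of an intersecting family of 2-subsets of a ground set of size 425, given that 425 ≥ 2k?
max |F| = C(424, 1) = 424

Erdős-Ko-Rado (1961): when n ≥ 2k, max |F| = C(n−1, k−1). The bound is attained by the star {A : i ∈ A} for any fixed i ∈ [n]. Here C(425−1, 2−1) = C(424, 1) = 424.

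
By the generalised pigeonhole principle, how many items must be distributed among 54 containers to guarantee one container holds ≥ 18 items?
n = (18 − 1)·54 + 1 = 919

By the generalised pigeonhole principle, to guarantee some box contains ≥ r objects we need more than (r − 1) · k objects total. Threshold: n = (r − 1) · k + 1. With r = 18 and k = 54: n = 17 · 54 + 1 = 918 + 1 = 919. For n = 918 = 17 · 54, we can put exactly 17 objects in every box, avoiding 18 in any single one — so 919 is tight.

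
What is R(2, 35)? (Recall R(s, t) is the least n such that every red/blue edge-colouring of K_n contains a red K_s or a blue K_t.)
R(2, 35) = 35

R(2, k) = k for all k ≥ 2: in a 2-colouring of K_k, either some edge is red (a red K_2) or all edges are blue (a blue K_k). And K_{34} coloured all-blue has no blue K_35, so R(2, 35) > 34. Hence R(2, 35) = 35.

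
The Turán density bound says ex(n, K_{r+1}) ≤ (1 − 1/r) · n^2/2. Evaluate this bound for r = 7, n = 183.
Turán density bound = (6/7) · 183^2/2 = 100467/7 ≈ 14352.4286

Turán's theorem: ex(n, K_{r+1}) is achieved by the complete r-partite Turán graph T(n, r) with parts as balanced as possible, and is at most (1 − 1/r) · n^2/2. For r = 7, n = 183: the density bound is (6/7) · 33489/2 = 100467/7 ≈ 14352.4286. The integer-valued extremum is e(T(183, 7)) = 14352, which is strictly less than the density bound 100467/7 since 7 ∤ 183 (the parts of T(183, 7) cannot all be equal).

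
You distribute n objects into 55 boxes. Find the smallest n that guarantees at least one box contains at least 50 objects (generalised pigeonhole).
n = (50 − 1)·55 + 1 = 2696

By the generalised pigeonhole principle, to guarantee some box contains ≥ r objects we need more than (r − 1) · k objects total. Threshold: n = (r − 1) · k + 1. With r = 50 and k = 55: n = 49 · 55 + 1 = 2695 + 1 = 2696. For n = 2695 = 49 · 55, we can put exactly 49 objects in every box, avoiding 50 in any single one — so 2696 is tight.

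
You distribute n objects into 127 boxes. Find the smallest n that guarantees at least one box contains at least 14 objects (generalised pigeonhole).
n = (14 − 1)·127 + 1 = 1652

By the generalised pigeonhole principle, to guarantee some box contains ≥ r objects we need more than (r − 1) · k objects total. Threshold: n = (r − 1) · k + 1. With r = 14 and k = 127: n = 13 · 127 + 1 = 1651 + 1 = 1652. For n = 1651 = 13 · 127, we can put exactly 13 objects in every box, avoiding 14 in any single one — so 1652 is tight.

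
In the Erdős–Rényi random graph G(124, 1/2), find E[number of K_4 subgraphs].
E[# K_4] = C(124, 4) · (1/2)^C(4, 2) = 9381251 / 2^6 = 146582.046875

For each 4-subset S of vertices (there are C(124, 4) = 9381251 such S), let X_S = 1 if S induces a K_4 (all C(4, 2) = 6 edges present). Then P(X_S = 1) = (1/2)^6 = 1/64. By linearity of expectation, E[# K_4] = C(124, 4) · (1/2)^6 = 9381251 / 64 = 146582.046875.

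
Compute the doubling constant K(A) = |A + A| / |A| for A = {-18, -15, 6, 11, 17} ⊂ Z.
K = |A + A| / |A| = 15/5 = 3

Enumerate A + A = {a + b : a, b ∈ A}. With |A| = 5, there are |A|^2 = 25 ordered sum pairs; collecting distinct values, A + A = {-36, -33, -30, -12, -9, -7, -4, -1, 2, 12, 17, 22, 23, 28, 34}, so |A + A| = 15. Thus K = 15/5 = 3. For comparison, the minimum possible |A + A| over all 5-element sets is 2·5 − 1 = 9 (so min K = 9/5), attained only by arithmetic progressions.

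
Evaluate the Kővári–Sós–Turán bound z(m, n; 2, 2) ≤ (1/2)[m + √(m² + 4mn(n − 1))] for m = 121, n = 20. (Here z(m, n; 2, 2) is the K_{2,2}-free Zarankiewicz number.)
z(121, 20; 2, 2) ≤ (1/2)[121 + √(121² + 4·121·20·19)] = (1/2)[121 + √198561] = 283.3009

Kővári–Sós–Turán: let r_1, ..., r_121 be the row sums and z = Σ r_i the total number of 1s. Each pair of columns can share at most one row with both entries 1 (else a 2×2 all-ones block appears), so Σ_i C(r_i, 2) ≤ C(20, 2) = 190. By convexity Σ_i C(r_i, 2) ≥ 121·C(z/121, 2) = z(z − 121)/(2·121), giving z² − 121z − 121·20·19 ≤ 0 and hence z ≤ (1/2)[121 + √(14641 + 4·45980)] = (1/2)[121 + √198561] ≈ (1/2)(121 + 445.6018) = 283.3009.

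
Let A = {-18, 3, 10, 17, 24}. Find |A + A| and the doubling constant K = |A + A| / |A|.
K = |A + A| / |A| = 11/5

Enumerate A + A = {a + b : a, b ∈ A}. With |A| = 5, there are |A|^2 = 25 ordered sum pairs; collecting distinct values, A + A = {-36, -15, -8, -1, 6, 13, 20, 27, 34, 41, 48}, so |A + A| = 11. Thus K = 11/5. For comparison, the minimum possible |A + A| over all 5-element sets is 2·5 − 1 = 9 (so min K = 9/5), attained only by arithmetic progressions.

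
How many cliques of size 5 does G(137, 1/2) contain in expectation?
E[# K_5] = C(137, 5) · (1/2)^C(5, 2) = 373566942 / 2^10 = 186783471/512 ≈ 364811.466797

For each 5-subset S of vertices (there are C(137, 5) = 373566942 such S), let X_S = 1 if S induces a K_5 (all C(5, 2) = 10 edges present). Then P(X_S = 1) = (1/2)^10 = 1/1024. By linearity of expectation, E[# K_5] = C(137, 5) · (1/2)^10 = 373566942 / 1024 = 186783471/512 ≈ 364811.466797.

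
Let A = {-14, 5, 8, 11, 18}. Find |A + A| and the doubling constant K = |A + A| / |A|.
K = |A + A| / |A| = 14/5

Enumerate A + A = {a + b : a, b ∈ A}. With |A| = 5, there are |A|^2 = 25 ordered sum pairs; collecting distinct values, A + A = {-28, -9, -6, -3, 4, 10, 13, 16, 19, 22, 23, 26, 29, 36}, so |A + A| = 14. Thus K = 14/5. For comparison, the minimum possible |A + A| over all 5-element sets is 2·5 − 1 = 9 (so min K = 9/5), attained only by arithmetic progressions.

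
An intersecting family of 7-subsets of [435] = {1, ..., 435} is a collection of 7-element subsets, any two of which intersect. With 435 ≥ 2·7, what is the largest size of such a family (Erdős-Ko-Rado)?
max |F| = C(434, 6) = 8964620188524

The Erdős-Ko-Rado theorem states: for n ≥ 2k, an intersecting family of k-subsets of an n-element set has size at most C(n − 1, k − 1), with equality for 'star' families {A ⊆ [n] : |A| = k, i ∈ A} (fix an element i). For n = 435, k = 7: C(434, 6) = 8964620188524.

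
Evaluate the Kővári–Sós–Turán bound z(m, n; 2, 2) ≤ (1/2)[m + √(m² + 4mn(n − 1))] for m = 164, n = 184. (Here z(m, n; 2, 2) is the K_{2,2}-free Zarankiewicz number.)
z(164, 184; 2, 2) ≤ (1/2)[164 + √(164² + 4·164·184·183)] = (1/2)[164 + √22115728] = 2433.3681

Kővári–Sós–Turán: let r_1, ..., r_164 be the row sums and z = Σ r_i the total number of 1s. Each pair of columns can share at most one row with both entries 1 (else a 2×2 all-ones block appears), so Σ_i C(r_i, 2) ≤ C(184, 2) = 16836. By convexity Σ_i C(r_i, 2) ≥ 164·C(z/164, 2) = z(z − 164)/(2·164), giving z² − 164z − 164·184·183 ≤ 0 and hence z ≤ (1/2)[164 + √(26896 + 4·5522208)] = (1/2)[164 + √22115728] ≈ (1/2)(164 + 4702.7362) = 2433.3681.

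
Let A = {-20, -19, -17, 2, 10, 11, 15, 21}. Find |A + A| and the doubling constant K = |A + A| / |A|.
K = |A + A| / |A| = 34/8 = 17/4

Enumerate A + A = {a + b : a, b ∈ A}. With |A| = 8, there are |A|^2 = 64 ordered sum pairs; collecting distinct values, A + A = {-40, -39, -38, -37, -36, -34, -18, -17, -15, -10, -9, -8, -7, -6, -5, -4, -2, 1, 2, 4, 12, 13, 17, 20, 21, 22, 23, 25, 26, 30, 31, 32, 36, 42}, so |A + A| = 34. Thus K = 34/8 = 17/4. For comparison, the minimum possible |A + A| over all 8-element sets is 2·8 − 1 = 15 (so min K = 15/8), attained only by arithmetic progressions.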